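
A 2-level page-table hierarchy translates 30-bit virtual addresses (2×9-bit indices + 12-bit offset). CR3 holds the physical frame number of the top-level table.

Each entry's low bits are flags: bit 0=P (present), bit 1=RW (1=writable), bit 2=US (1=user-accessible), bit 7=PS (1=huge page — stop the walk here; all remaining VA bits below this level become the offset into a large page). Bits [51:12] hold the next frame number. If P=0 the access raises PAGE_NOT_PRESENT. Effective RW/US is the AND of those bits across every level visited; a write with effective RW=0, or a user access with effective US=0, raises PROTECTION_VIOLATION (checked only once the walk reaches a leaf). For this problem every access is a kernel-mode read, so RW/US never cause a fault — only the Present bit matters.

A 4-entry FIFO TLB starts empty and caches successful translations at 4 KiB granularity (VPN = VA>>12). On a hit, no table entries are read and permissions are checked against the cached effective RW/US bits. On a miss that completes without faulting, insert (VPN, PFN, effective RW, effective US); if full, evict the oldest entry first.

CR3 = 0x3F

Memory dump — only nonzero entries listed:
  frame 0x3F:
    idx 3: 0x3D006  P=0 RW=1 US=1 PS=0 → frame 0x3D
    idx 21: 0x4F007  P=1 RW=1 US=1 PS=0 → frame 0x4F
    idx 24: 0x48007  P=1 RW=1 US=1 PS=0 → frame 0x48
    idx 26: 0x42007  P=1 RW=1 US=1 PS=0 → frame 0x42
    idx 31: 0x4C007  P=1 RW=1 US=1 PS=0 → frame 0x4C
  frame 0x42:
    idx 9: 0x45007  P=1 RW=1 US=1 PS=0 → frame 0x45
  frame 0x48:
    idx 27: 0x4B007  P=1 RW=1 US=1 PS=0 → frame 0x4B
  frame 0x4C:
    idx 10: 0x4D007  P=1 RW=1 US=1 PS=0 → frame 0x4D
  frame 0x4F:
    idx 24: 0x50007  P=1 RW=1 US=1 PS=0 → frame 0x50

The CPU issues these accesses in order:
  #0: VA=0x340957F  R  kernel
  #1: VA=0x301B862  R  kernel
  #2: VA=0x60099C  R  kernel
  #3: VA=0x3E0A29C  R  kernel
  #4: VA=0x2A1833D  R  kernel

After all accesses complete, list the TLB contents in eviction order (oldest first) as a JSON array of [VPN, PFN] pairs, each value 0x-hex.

Trace:
#0 VA=0x340957F (r,kernel):
  L0: frame=0x3F idx=26 entry=0x42007 [P=1 RW=1 US=1 PS=0]
  L1: frame=0x42 idx=9 entry=0x45007 [P=1 RW=1 US=1 PS=0]
  ⇒ phys 0x4557F  [2 reads]
#1 VA=0x301B862 (r,kernel):
  L0: frame=0x3F idx=24 entry=0x48007 [P=1 RW=1 US=1 PS=0]
  L1: frame=0x48 idx=27 entry=0x4B007 [P=1 RW=1 US=1 PS=0]
  ⇒ phys 0x4B862  [2 reads]
#2 VA=0x60099C (r,kernel):
  L0: frame=0x3F idx=3 entry=0x3D006 [P=0 RW=1 US=1 PS=0]
  ✗ PAGE_NOT_PRESENT  [1 reads]
#3 VA=0x3E0A29C (r,kernel):
  L0: frame=0x3F idx=31 entry=0x4C007 [P=1 RW=1 US=1 PS=0]
  L1: frame=0x4C idx=10 entry=0x4D007 [P=1 RW=1 US=1 PS=0]
  ⇒ phys 0x4D29C  [2 reads]
#4 VA=0x2A1833D (r,kernel):
  L0: frame=0x3F idx=21 entry=0x4F007 [P=1 RW=1 US=1 PS=0]
  L1: frame=0x4F idx=24 entry=0x50007 [P=1 RW=1 US=1 PS=0]
  ⇒ phys 0x5033D  [2 reads]

TLB: [["0x3409", "0x45"], ["0x301B", "0x4B"], ["0x3E0A", "0x4D"], ["0x2A18", "0x50"]]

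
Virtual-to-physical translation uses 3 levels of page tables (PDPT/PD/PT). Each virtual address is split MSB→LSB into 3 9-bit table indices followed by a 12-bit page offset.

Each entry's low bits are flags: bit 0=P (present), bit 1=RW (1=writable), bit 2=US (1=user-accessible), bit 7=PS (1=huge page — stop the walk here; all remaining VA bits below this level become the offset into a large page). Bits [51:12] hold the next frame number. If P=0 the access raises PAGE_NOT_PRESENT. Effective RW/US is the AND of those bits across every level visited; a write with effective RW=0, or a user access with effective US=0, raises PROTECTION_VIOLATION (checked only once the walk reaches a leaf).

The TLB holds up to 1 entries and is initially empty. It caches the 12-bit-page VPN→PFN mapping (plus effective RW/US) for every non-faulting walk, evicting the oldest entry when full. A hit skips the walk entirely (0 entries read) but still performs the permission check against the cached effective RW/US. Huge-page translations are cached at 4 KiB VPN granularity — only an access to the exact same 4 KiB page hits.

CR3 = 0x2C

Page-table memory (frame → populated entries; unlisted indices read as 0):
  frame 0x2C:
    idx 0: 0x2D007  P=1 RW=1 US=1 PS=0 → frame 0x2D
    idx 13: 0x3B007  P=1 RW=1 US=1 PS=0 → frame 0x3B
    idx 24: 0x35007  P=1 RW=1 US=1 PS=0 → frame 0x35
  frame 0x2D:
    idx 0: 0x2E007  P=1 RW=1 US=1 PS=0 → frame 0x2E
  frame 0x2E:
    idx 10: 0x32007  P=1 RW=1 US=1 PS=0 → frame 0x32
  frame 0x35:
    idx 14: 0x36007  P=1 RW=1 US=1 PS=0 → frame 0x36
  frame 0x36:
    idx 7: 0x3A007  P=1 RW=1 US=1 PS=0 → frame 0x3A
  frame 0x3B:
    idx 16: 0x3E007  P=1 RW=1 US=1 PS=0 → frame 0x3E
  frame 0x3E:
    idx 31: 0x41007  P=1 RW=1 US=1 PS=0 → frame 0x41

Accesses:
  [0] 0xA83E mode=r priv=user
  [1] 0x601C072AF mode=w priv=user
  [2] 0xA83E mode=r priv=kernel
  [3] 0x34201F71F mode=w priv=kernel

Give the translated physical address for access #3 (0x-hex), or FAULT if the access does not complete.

Walk each access:
#0 VA=0xA83E (r,user):
  L0 @0x2C[0] → 0x2D007  P=1,RW=1,US=1,PS=0
  L1 @0x2D[0] → 0x2E007  P=1,RW=1,US=1,PS=0
  L2 @0x2E[10] → 0x32007  P=1,RW=1,US=1,PS=0
  → PA=0x3283E  (3 entries read)
#1 VA=0x601C072AF (w,user):
  L0 @0x2C[24] → 0x35007  P=1,RW=1,US=1,PS=0
  L1 @0x35[14] → 0x36007  P=1,RW=1,US=1,PS=0
  L2 @0x36[7] → 0x3A007  P=1,RW=1,US=1,PS=0
  → PA=0x3A2AF  (3 entries read)
#2 VA=0xA83E (r,kernel):
  L0 @0x2C[0] → 0x2D007  P=1,RW=1,US=1,PS=0
  L1 @0x2D[0] → 0x2E007  P=1,RW=1,US=1,PS=0
  L2 @0x2E[10] → 0x32007  P=1,RW=1,US=1,PS=0
  → PA=0x3283E  (3 entries read)
#3 VA=0x34201F71F (w,kernel):
  L0 @0x2C[13] → 0x3B007  P=1,RW=1,US=1,PS=0
  L1 @0x3B[16] → 0x3E007  P=1,RW=1,US=1,PS=0
  L2 @0x3E[31] → 0x41007  P=1,RW=1,US=1,PS=0
  → PA=0x4171F  (3 entries read)

Access #3 PA: 0x4171F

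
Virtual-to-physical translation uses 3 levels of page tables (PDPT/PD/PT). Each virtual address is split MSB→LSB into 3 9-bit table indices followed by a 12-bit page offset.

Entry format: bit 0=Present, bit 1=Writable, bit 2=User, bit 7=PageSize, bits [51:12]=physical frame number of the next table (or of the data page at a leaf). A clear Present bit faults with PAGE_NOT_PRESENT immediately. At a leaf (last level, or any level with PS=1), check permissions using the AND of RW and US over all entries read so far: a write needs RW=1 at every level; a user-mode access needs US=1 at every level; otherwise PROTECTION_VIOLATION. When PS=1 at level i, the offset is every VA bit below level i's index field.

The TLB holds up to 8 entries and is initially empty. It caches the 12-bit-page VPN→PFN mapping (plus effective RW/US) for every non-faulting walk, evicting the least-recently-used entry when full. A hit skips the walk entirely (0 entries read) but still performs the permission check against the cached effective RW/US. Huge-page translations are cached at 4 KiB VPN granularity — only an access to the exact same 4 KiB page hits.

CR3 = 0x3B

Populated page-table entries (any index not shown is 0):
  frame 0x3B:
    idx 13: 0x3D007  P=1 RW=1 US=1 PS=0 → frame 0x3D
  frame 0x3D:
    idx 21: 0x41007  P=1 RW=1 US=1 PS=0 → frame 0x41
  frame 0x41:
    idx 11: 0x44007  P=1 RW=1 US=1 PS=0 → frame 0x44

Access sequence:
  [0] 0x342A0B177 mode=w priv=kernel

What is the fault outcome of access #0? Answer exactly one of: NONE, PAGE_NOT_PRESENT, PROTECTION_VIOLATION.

Walk each access:
#0 VA=0x342A0B177 (w,kernel):
  L0 @0x3B[13] → 0x3D007  P=1,RW=1,US=1,PS=0
  L1 @0x3D[21] → 0x41007  P=1,RW=1,US=1,PS=0
  L2 @0x41[11] → 0x44007  P=1,RW=1,US=1,PS=0
  ⇒ phys 0x44177  [3 reads]

Access #0 fault: NONE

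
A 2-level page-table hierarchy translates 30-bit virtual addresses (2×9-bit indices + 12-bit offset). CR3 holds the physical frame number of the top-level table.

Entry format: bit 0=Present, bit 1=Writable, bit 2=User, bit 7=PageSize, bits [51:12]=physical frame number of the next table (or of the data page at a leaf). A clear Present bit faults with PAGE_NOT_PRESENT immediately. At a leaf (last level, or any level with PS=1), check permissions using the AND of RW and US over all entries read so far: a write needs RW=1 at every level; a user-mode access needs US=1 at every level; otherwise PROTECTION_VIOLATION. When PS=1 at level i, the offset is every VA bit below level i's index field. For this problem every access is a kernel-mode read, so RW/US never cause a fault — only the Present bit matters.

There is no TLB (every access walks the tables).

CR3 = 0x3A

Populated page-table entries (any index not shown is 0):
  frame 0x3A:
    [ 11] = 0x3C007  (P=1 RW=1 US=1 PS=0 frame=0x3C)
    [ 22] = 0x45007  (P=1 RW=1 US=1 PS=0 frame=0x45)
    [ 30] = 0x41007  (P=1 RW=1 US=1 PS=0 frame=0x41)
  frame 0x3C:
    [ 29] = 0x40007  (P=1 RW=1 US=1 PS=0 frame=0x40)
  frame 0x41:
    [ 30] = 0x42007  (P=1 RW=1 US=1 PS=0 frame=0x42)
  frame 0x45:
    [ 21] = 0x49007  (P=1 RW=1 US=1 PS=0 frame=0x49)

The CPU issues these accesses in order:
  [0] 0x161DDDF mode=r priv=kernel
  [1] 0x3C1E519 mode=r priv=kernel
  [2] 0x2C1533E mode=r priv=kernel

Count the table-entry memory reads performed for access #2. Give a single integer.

Trace:
#0 VA=0x161DDDF (r,kernel):
  L0 @0x3A[11] → 0x3C007  P=1,RW=1,US=1,PS=0
  L1 @0x3C[29] → 0x40007  P=1,RW=1,US=1,PS=0
  ✓ 0x40DDF  — 2 lookups
#1 VA=0x3C1E519 (r,kernel):
  L0 @0x3A[30] → 0x41007  P=1,RW=1,US=1,PS=0
  L1 @0x41[30] → 0x42007  P=1,RW=1,US=1,PS=0
  ✓ 0x42519  — 2 lookups
#2 VA=0x2C1533E (r,kernel):
  L0 @0x3A[22] → 0x45007  P=1,RW=1,US=1,PS=0
  L1 @0x45[21] → 0x49007  P=1,RW=1,US=1,PS=0
  ✓ 0x4933E  — 2 lookups

Entries read for #2: 2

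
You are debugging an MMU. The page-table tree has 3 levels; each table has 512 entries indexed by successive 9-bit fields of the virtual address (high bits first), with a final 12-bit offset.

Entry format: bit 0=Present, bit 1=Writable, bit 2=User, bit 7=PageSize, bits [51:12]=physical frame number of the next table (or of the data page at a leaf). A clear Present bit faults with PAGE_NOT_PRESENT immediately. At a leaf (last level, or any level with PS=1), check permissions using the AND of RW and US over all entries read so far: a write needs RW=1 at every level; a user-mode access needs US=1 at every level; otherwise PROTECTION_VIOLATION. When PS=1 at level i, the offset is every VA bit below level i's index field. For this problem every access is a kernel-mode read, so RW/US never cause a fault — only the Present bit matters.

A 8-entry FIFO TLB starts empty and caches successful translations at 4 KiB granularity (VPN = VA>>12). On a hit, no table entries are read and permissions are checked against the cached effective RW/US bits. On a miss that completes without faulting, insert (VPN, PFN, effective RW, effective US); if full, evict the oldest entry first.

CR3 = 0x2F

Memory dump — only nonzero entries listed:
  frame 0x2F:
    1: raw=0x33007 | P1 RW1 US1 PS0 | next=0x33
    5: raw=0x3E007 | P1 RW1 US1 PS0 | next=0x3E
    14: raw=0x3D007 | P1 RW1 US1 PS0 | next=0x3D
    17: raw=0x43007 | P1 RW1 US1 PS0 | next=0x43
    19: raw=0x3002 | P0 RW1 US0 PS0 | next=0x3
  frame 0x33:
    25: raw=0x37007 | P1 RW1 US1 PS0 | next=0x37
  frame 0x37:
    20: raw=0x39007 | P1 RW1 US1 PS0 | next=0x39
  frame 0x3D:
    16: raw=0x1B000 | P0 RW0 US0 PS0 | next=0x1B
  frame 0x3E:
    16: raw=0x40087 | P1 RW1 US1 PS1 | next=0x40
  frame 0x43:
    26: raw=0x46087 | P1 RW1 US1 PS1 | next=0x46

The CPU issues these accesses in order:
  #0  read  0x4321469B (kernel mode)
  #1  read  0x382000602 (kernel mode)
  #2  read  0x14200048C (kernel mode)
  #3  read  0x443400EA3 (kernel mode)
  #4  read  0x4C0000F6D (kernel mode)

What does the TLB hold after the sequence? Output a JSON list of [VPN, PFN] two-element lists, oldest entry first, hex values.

Walk each access:
#0 VA=0x4321469B (r,kernel):
  lvl0: tbl 0x2F, slot 1 ⇒ 0x33007 (P1/RW1/US1/PS0)
  lvl1: tbl 0x33, slot 25 ⇒ 0x37007 (P1/RW1/US1/PS0)
  lvl2: tbl 0x37, slot 20 ⇒ 0x39007 (P1/RW1/US1/PS0)
  ⇒ phys 0x3969B  [3 reads]
#1 VA=0x382000602 (r,kernel):
  lvl0: tbl 0x2F, slot 14 ⇒ 0x3D007 (P1/RW1/US1/PS0)
  lvl1: tbl 0x3D, slot 16 ⇒ 0x1B000 (P0/RW0/US0/PS0)
  ⇒ fault: PAGE_NOT_PRESENT  — 2 lookups
#2 VA=0x14200048C (r,kernel):
  lvl0: tbl 0x2F, slot 5 ⇒ 0x3E007 (P1/RW1/US1/PS0)
  lvl1: tbl 0x3E, slot 16 ⇒ 0x40087 (P1/RW1/US1/PS1)
  ⇒ phys 0x4048C (huge @L1)  [2 reads]
#3 VA=0x443400EA3 (r,kernel):
  lvl0: tbl 0x2F, slot 17 ⇒ 0x43007 (P1/RW1/US1/PS0)
  lvl1: tbl 0x43, slot 26 ⇒ 0x46087 (P1/RW1/US1/PS1)
  ⇒ phys 0x46EA3 (huge @L1)  [2 reads]
#4 VA=0x4C0000F6D (r,kernel):
  lvl0: tbl 0x2F, slot 19 ⇒ 0x3002 (P0/RW1/US0/PS0)
  ⇒ fault: PAGE_NOT_PRESENT  — 1 lookups

TLB: [["0x43214", "0x39"], ["0x142000", "0x40"], ["0x443400", "0x46"]]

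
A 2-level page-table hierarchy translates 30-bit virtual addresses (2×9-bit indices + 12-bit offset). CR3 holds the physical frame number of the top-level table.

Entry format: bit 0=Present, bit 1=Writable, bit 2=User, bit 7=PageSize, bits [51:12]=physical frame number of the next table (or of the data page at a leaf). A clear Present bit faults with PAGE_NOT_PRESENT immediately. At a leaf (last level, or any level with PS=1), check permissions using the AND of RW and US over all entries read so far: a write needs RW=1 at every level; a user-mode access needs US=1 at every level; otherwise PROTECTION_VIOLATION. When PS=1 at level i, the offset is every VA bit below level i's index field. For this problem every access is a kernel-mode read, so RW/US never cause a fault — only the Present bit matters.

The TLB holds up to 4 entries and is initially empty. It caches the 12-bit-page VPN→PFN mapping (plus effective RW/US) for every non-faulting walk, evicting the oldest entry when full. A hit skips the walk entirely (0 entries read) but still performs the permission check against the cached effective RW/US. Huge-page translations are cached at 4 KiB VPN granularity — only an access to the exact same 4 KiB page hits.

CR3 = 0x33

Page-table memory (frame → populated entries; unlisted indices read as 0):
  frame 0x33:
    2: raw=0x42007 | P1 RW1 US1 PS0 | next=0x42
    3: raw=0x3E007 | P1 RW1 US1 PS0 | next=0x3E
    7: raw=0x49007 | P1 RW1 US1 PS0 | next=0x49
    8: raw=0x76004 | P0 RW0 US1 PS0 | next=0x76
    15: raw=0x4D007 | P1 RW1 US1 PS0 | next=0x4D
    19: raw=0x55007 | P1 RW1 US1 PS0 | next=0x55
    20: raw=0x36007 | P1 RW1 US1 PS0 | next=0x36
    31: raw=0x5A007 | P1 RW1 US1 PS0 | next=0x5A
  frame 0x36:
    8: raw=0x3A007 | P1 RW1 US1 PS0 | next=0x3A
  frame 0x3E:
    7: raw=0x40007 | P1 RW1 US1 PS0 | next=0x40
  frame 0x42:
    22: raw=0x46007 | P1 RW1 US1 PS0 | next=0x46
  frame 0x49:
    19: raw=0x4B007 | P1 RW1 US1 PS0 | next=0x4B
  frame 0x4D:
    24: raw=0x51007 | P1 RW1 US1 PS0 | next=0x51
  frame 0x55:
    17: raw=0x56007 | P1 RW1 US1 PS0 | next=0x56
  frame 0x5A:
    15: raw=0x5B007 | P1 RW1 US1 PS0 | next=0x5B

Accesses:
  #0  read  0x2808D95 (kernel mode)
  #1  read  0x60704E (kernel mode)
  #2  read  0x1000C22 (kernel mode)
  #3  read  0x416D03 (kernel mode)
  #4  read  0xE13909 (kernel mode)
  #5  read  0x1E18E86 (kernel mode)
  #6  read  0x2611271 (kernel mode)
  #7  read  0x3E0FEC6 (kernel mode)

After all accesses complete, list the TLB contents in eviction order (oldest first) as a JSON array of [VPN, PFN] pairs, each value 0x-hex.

Trace:
#0 VA=0x2808D95 (r,kernel):
  [0] read 0x33 idx=20: raw=0x36007 flags P=1 W=1 U=1 S=0
  [1] read 0x36 idx=8: raw=0x3A007 flags P=1 W=1 U=1 S=0
  ✓ 0x3AD95  — 2 lookups
#1 VA=0x60704E (r,kernel):
  [0] read 0x33 idx=3: raw=0x3E007 flags P=1 W=1 U=1 S=0
  [1] read 0x3E idx=7: raw=0x40007 flags P=1 W=1 U=1 S=0
  ✓ 0x4004E  — 2 lookups
#2 VA=0x1000C22 (r,kernel):
  [0] read 0x33 idx=8: raw=0x76004 flags P=0 W=0 U=1 S=0
  ✗ PAGE_NOT_PRESENT  [1 reads]
#3 VA=0x416D03 (r,kernel):
  [0] read 0x33 idx=2: raw=0x42007 flags P=1 W=1 U=1 S=0
  [1] read 0x42 idx=22: raw=0x46007 flags P=1 W=1 U=1 S=0
  ✓ 0x46D03  — 2 lookups
#4 VA=0xE13909 (r,kernel):
  [0] read 0x33 idx=7: raw=0x49007 flags P=1 W=1 U=1 S=0
  [1] read 0x49 idx=19: raw=0x4B007 flags P=1 W=1 U=1 S=0
  ✓ 0x4B909  — 2 lookups
#5 VA=0x1E18E86 (r,kernel):
  [0] read 0x33 idx=15: raw=0x4D007 flags P=1 W=1 U=1 S=0
  [1] read 0x4D idx=24: raw=0x51007 flags P=1 W=1 U=1 S=0
  ✓ 0x51E86  — 2 lookups
#6 VA=0x2611271 (r,kernel):
  [0] read 0x33 idx=19: raw=0x55007 flags P=1 W=1 U=1 S=0
  [1] read 0x55 idx=17: raw=0x56007 flags P=1 W=1 U=1 S=0
  ✓ 0x56271  — 2 lookups
#7 VA=0x3E0FEC6 (r,kernel):
  [0] read 0x33 idx=31: raw=0x5A007 flags P=1 W=1 U=1 S=0
  [1] read 0x5A idx=15: raw=0x5B007 flags P=1 W=1 U=1 S=0
  ✓ 0x5BEC6  — 2 lookups

TLB: [["0xE13", "0x4B"], ["0x1E18", "0x51"], ["0x2611", "0x56"], ["0x3E0F", "0x5B"]]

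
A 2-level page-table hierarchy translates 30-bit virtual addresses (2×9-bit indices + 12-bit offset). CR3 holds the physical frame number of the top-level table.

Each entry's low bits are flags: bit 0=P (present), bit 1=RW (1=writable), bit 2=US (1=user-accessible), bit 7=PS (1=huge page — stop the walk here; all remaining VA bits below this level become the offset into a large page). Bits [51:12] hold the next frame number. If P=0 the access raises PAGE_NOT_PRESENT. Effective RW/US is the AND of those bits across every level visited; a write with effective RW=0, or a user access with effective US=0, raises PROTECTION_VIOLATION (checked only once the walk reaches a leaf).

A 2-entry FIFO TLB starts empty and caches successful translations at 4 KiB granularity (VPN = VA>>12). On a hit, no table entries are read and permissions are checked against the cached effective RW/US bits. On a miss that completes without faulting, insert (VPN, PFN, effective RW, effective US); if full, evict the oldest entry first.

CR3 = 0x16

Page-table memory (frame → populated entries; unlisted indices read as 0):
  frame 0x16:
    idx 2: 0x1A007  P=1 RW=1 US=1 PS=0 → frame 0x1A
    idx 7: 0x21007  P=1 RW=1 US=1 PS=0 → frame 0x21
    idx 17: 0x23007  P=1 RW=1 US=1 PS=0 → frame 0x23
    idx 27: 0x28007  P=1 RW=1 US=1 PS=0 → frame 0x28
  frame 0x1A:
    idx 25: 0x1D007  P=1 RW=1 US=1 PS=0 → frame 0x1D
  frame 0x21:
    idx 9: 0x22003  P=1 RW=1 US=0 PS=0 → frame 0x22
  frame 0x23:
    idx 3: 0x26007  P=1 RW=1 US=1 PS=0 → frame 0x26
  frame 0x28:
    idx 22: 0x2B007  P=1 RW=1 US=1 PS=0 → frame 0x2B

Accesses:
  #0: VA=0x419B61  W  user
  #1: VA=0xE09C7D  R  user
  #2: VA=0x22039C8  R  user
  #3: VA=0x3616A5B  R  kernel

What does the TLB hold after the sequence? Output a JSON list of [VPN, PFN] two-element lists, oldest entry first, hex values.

Walk each access:
#0 VA=0x419B61 (w,user):
  lvl0: tbl 0x16, slot 2 ⇒ 0x1A007 (P1/RW1/US1/PS0)
  lvl1: tbl 0x1A, slot 25 ⇒ 0x1D007 (P1/RW1/US1/PS0)
  → PA=0x1DB61  (2 entries read)
#1 VA=0xE09C7D (r,user):
  lvl0: tbl 0x16, slot 7 ⇒ 0x21007 (P1/RW1/US1/PS0)
  lvl1: tbl 0x21, slot 9 ⇒ 0x22003 (P1/RW1/US0/PS0)
  → PROTECTION_VIOLATION  (2 entries read)
#2 VA=0x22039C8 (r,user):
  lvl0: tbl 0x16, slot 17 ⇒ 0x23007 (P1/RW1/US1/PS0)
  lvl1: tbl 0x23, slot 3 ⇒ 0x26007 (P1/RW1/US1/PS0)
  → PA=0x269C8  (2 entries read)
#3 VA=0x3616A5B (r,kernel):
  lvl0: tbl 0x16, slot 27 ⇒ 0x28007 (P1/RW1/US1/PS0)
  lvl1: tbl 0x28, slot 22 ⇒ 0x2B007 (P1/RW1/US1/PS0)
  → PA=0x2BA5B  (2 entries read)

TLB: [["0x2203", "0x26"], ["0x3616", "0x2B"]]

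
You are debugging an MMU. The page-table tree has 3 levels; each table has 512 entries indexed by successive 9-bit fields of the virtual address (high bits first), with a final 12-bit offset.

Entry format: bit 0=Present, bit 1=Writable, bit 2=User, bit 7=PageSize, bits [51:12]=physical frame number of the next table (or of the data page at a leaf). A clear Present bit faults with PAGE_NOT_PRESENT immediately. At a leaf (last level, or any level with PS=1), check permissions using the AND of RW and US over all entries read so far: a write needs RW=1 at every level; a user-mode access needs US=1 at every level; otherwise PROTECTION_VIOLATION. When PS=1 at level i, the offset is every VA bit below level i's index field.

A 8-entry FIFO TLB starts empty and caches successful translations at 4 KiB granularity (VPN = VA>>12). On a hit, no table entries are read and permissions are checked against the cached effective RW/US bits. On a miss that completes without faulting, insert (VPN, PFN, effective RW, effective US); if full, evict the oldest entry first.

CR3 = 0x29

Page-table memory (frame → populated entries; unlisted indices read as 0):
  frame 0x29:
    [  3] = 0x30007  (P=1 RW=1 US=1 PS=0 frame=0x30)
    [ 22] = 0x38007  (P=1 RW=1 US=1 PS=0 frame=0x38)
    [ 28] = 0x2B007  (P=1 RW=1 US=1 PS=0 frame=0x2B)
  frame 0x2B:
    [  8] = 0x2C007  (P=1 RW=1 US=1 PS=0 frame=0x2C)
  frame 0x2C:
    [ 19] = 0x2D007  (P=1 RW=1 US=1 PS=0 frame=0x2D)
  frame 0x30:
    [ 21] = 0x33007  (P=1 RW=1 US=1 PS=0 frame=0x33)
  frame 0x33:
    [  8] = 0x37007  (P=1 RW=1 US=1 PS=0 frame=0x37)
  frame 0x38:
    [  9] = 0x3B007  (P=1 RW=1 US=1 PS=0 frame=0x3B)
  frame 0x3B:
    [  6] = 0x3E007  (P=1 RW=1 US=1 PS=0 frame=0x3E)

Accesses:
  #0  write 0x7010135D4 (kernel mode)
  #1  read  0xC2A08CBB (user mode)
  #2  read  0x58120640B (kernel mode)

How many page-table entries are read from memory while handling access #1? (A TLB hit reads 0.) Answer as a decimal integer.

Walk each access:
#0 VA=0x7010135D4 (w,kernel):
  lvl0: tbl 0x29, slot 28 ⇒ 0x2B007 (P1/RW1/US1/PS0)
  lvl1: tbl 0x2B, slot 8 ⇒ 0x2C007 (P1/RW1/US1/PS0)
  lvl2: tbl 0x2C, slot 19 ⇒ 0x2D007 (P1/RW1/US1/PS0)
  → PA=0x2D5D4  (3 entries read)
#1 VA=0xC2A08CBB (r,user):
  lvl0: tbl 0x29, slot 3 ⇒ 0x30007 (P1/RW1/US1/PS0)
  lvl1: tbl 0x30, slot 21 ⇒ 0x33007 (P1/RW1/US1/PS0)
  lvl2: tbl 0x33, slot 8 ⇒ 0x37007 (P1/RW1/US1/PS0)
  → PA=0x37CBB  (3 entries read)
#2 VA=0x58120640B (r,kernel):
  lvl0: tbl 0x29, slot 22 ⇒ 0x38007 (P1/RW1/US1/PS0)
  lvl1: tbl 0x38, slot 9 ⇒ 0x3B007 (P1/RW1/US1/PS0)
  lvl2: tbl 0x3B, slot 6 ⇒ 0x3E007 (P1/RW1/US1/PS0)
  → PA=0x3E40B  (3 entries read)

Entries read for #1: 3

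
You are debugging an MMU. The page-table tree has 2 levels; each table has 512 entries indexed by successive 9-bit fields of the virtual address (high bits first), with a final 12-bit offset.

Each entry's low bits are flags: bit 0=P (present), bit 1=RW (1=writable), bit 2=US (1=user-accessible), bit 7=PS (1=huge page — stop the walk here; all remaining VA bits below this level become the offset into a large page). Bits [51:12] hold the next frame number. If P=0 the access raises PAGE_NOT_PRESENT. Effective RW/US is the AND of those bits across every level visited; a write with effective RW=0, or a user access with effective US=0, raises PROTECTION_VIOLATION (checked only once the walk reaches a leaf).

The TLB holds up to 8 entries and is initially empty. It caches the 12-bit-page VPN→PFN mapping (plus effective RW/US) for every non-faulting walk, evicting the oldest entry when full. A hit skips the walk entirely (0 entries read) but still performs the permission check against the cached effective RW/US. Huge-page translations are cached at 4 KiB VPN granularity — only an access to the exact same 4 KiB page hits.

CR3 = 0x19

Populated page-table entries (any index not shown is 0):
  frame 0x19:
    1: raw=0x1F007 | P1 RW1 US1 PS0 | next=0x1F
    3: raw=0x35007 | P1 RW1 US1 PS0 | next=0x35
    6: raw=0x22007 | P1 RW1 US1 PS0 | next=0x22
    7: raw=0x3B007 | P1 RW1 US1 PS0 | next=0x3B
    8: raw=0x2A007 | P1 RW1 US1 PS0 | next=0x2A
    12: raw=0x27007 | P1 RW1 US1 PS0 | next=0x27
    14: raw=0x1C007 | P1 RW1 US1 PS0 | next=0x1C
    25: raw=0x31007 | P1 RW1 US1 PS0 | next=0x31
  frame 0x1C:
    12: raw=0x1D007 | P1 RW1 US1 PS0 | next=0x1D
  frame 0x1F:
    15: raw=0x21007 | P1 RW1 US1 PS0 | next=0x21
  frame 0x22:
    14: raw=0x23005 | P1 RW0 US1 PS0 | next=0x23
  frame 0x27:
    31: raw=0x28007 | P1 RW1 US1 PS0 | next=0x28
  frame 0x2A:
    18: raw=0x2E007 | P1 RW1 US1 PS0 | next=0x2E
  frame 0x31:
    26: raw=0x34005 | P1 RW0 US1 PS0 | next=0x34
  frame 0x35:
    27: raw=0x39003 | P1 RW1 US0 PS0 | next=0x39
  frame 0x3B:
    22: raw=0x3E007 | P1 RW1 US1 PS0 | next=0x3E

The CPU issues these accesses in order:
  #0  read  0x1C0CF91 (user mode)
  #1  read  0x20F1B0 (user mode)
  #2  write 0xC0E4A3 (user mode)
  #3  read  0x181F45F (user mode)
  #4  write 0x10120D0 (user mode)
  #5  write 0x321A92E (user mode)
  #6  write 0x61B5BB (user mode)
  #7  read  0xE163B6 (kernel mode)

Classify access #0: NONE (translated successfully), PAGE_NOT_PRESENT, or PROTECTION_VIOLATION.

Trace:
#0 VA=0x1C0CF91 (r,user):
  L0 @0x19[14] → 0x1C007  P=1,RW=1,US=1,PS=0
  L1 @0x1C[12] → 0x1D007  P=1,RW=1,US=1,PS=0
  → PA=0x1DF91  (2 entries read)
#1 VA=0x20F1B0 (r,user):
  L0 @0x19[1] → 0x1F007  P=1,RW=1,US=1,PS=0
  L1 @0x1F[15] → 0x21007  P=1,RW=1,US=1,PS=0
  → PA=0x211B0  (2 entries read)
#2 VA=0xC0E4A3 (w,user):
  L0 @0x19[6] → 0x22007  P=1,RW=1,US=1,PS=0
  L1 @0x22[14] → 0x23005  P=1,RW=0,US=1,PS=0
  → PROTECTION_VIOLATION  (2 entries read)
#3 VA=0x181F45F (r,user):
  L0 @0x19[12] → 0x27007  P=1,RW=1,US=1,PS=0
  L1 @0x27[31] → 0x28007  P=1,RW=1,US=1,PS=0
  → PA=0x2845F  (2 entries read)
#4 VA=0x10120D0 (w,user):
  L0 @0x19[8] → 0x2A007  P=1,RW=1,US=1,PS=0
  L1 @0x2A[18] → 0x2E007  P=1,RW=1,US=1,PS=0
  → PA=0x2E0D0  (2 entries read)
#5 VA=0x321A92E (w,user):
  L0 @0x19[25] → 0x31007  P=1,RW=1,US=1,PS=0
  L1 @0x31[26] → 0x34005  P=1,RW=0,US=1,PS=0
  → PROTECTION_VIOLATION  (2 entries read)
#6 VA=0x61B5BB (w,user):
  L0 @0x19[3] → 0x35007  P=1,RW=1,US=1,PS=0
  L1 @0x35[27] → 0x39003  P=1,RW=1,US=0,PS=0
  → PROTECTION_VIOLATION  (2 entries read)
#7 VA=0xE163B6 (r,kernel):
  L0 @0x19[7] → 0x3B007  P=1,RW=1,US=1,PS=0
  L1 @0x3B[22] → 0x3E007  P=1,RW=1,US=1,PS=0
  → PA=0x3E3B6  (2 entries read)

Access #0 fault: NONE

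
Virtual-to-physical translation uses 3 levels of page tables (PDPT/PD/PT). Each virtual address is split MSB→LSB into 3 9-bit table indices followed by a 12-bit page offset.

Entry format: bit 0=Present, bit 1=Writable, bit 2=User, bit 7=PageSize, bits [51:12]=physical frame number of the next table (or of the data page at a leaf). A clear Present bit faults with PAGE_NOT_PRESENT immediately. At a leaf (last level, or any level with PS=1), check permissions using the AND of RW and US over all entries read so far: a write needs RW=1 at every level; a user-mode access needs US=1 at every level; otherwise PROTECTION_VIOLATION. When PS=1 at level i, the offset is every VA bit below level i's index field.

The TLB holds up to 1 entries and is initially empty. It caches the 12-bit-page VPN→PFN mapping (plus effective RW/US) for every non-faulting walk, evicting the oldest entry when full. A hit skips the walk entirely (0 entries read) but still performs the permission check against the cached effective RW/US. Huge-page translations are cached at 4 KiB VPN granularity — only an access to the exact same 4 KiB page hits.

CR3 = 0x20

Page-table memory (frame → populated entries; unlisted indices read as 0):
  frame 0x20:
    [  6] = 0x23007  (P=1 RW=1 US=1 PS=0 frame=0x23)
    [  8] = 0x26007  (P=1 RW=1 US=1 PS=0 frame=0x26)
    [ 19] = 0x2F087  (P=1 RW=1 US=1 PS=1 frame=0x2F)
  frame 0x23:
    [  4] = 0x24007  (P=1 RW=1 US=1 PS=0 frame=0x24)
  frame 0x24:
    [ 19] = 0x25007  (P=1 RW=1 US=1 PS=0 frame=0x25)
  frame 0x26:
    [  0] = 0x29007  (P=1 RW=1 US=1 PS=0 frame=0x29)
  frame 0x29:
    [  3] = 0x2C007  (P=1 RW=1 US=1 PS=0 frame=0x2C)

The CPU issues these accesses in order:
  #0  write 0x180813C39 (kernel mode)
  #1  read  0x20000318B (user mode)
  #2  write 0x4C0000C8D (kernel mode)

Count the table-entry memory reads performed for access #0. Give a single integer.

Trace:
#0 VA=0x180813C39 (w,kernel):
  L0: frame=0x20 idx=6 entry=0x23007 [P=1 RW=1 US=1 PS=0]
  L1: frame=0x23 idx=4 entry=0x24007 [P=1 RW=1 US=1 PS=0]
  L2: frame=0x24 idx=19 entry=0x25007 [P=1 RW=1 US=1 PS=0]
  ⇒ phys 0x25C39  [3 reads]
#1 VA=0x20000318B (r,user):
  L0: frame=0x20 idx=8 entry=0x26007 [P=1 RW=1 US=1 PS=0]
  L1: frame=0x26 idx=0 entry=0x29007 [P=1 RW=1 US=1 PS=0]
  L2: frame=0x29 idx=3 entry=0x2C007 [P=1 RW=1 US=1 PS=0]
  ⇒ phys 0x2C18B  [3 reads]
#2 VA=0x4C0000C8D (w,kernel):
  L0: frame=0x20 idx=19 entry=0x2F087 [P=1 RW=1 US=1 PS=1]
  ⇒ phys 0x2FC8D (huge @L0)  [1 reads]

Entries read for #0: 3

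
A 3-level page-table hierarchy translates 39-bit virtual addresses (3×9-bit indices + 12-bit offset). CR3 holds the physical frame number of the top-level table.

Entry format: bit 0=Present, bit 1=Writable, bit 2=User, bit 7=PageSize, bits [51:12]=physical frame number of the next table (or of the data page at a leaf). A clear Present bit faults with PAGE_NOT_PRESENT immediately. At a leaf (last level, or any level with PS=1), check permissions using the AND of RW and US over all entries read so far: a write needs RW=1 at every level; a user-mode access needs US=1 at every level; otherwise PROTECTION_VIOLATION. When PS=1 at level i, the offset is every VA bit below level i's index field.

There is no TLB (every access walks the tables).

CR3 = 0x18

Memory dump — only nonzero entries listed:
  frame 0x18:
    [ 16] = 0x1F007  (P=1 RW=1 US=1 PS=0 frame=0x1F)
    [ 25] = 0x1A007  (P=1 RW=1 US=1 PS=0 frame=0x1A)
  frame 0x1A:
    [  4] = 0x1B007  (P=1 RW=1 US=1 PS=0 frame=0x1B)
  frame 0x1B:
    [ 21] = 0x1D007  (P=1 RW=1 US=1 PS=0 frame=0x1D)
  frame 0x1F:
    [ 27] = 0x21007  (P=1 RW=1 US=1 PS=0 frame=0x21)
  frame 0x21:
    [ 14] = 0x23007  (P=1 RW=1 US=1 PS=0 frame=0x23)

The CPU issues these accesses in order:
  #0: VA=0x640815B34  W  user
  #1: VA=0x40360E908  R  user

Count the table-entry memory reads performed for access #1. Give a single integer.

Trace:
#0 VA=0x640815B34 (w,user):
  L0: frame=0x18 idx=25 entry=0x1A007 [P=1 RW=1 US=1 PS=0]
  L1: frame=0x1A idx=4 entry=0x1B007 [P=1 RW=1 US=1 PS=0]
  L2: frame=0x1B idx=21 entry=0x1D007 [P=1 RW=1 US=1 PS=0]
  → PA=0x1DB34  (3 entries read)
#1 VA=0x40360E908 (r,user):
  L0: frame=0x18 idx=16 entry=0x1F007 [P=1 RW=1 US=1 PS=0]
  L1: frame=0x1F idx=27 entry=0x21007 [P=1 RW=1 US=1 PS=0]
  L2: frame=0x21 idx=14 entry=0x23007 [P=1 RW=1 US=1 PS=0]
  → PA=0x23908  (3 entries read)

Entries read for #1: 3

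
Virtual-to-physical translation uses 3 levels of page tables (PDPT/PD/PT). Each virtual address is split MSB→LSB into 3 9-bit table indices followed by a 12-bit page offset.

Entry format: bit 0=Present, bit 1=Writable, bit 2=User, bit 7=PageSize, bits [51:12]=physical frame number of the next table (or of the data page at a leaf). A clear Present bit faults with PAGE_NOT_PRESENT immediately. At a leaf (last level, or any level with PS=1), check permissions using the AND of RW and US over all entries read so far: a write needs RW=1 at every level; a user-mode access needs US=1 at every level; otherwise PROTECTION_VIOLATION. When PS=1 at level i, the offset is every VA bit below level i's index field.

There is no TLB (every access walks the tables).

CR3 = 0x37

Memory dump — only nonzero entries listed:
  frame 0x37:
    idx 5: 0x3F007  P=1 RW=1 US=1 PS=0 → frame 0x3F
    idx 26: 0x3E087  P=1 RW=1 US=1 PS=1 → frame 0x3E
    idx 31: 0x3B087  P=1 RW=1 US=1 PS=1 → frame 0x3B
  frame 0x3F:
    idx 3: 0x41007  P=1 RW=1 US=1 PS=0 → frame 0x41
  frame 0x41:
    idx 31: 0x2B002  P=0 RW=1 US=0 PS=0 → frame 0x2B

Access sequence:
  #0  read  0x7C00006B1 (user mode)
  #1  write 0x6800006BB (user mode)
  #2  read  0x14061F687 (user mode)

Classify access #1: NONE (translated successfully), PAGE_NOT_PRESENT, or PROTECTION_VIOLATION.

Walk each access:
#0 VA=0x7C00006B1 (r,user):
  [0] read 0x37 idx=31: raw=0x3B087 flags P=1 W=1 U=1 S=1
  → PA=0x3B6B1 (huge @L0)  (1 entries read)
#1 VA=0x6800006BB (w,user):
  [0] read 0x37 idx=26: raw=0x3E087 flags P=1 W=1 U=1 S=1
  → PA=0x3E6BB (huge @L0)  (1 entries read)
#2 VA=0x14061F687 (r,user):
  [0] read 0x37 idx=5: raw=0x3F007 flags P=1 W=1 U=1 S=0
  [1] read 0x3F idx=3: raw=0x41007 flags P=1 W=1 U=1 S=0
  [2] read 0x41 idx=31: raw=0x2B002 flags P=0 W=1 U=0 S=0
  ✗ PAGE_NOT_PRESENT  [3 reads]

Access #1 fault: NONE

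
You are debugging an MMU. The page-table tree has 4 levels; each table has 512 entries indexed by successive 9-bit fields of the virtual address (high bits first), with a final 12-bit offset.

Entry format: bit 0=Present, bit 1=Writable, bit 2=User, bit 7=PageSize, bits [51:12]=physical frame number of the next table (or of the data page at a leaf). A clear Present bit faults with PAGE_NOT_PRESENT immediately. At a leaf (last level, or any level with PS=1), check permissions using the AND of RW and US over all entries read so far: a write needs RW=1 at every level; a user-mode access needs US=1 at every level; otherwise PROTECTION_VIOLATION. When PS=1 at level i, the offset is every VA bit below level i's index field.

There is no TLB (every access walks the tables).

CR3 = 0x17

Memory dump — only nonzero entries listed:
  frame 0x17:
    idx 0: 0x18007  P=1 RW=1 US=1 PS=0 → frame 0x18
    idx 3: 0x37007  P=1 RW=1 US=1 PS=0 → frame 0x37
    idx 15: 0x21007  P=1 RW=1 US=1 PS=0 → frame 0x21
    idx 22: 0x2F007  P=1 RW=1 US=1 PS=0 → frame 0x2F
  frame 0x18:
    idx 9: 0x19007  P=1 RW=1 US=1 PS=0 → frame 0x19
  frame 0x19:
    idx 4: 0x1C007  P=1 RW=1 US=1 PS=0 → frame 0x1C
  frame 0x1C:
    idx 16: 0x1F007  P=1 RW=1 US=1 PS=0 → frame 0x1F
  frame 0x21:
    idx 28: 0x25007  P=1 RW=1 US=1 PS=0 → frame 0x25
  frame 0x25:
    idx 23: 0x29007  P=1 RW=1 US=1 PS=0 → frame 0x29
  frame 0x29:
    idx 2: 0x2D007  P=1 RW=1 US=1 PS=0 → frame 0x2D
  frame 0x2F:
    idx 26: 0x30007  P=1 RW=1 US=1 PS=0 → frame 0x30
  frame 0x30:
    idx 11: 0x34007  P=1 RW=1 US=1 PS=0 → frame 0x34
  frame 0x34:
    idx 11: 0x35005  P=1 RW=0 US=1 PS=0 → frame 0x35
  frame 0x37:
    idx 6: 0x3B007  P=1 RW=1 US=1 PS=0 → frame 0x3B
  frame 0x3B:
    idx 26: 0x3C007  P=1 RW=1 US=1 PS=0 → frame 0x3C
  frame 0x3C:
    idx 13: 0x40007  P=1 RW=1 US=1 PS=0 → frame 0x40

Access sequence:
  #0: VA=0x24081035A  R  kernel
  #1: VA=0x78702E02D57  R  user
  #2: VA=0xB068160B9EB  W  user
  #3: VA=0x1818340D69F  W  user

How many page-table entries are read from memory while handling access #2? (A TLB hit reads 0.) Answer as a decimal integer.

Per-access translation:
#0 VA=0x24081035A (r,kernel):
  lvl0: tbl 0x17, slot 0 ⇒ 0x18007 (P1/RW1/US1/PS0)
  lvl1: tbl 0x18, slot 9 ⇒ 0x19007 (P1/RW1/US1/PS0)
  lvl2: tbl 0x19, slot 4 ⇒ 0x1C007 (P1/RW1/US1/PS0)
  lvl3: tbl 0x1C, slot 16 ⇒ 0x1F007 (P1/RW1/US1/PS0)
  ⇒ phys 0x1F35A  [4 reads]
#1 VA=0x78702E02D57 (r,user):
  lvl0: tbl 0x17, slot 15 ⇒ 0x21007 (P1/RW1/US1/PS0)
  lvl1: tbl 0x21, slot 28 ⇒ 0x25007 (P1/RW1/US1/PS0)
  lvl2: tbl 0x25, slot 23 ⇒ 0x29007 (P1/RW1/US1/PS0)
  lvl3: tbl 0x29, slot 2 ⇒ 0x2D007 (P1/RW1/US1/PS0)
  ⇒ phys 0x2DD57  [4 reads]
#2 VA=0xB068160B9EB (w,user):
  lvl0: tbl 0x17, slot 22 ⇒ 0x2F007 (P1/RW1/US1/PS0)
  lvl1: tbl 0x2F, slot 26 ⇒ 0x30007 (P1/RW1/US1/PS0)
  lvl2: tbl 0x30, slot 11 ⇒ 0x34007 (P1/RW1/US1/PS0)
  lvl3: tbl 0x34, slot 11 ⇒ 0x35005 (P1/RW0/US1/PS0)
  ⇒ fault: PROTECTION_VIOLATION  — 4 lookups
#3 VA=0x1818340D69F (w,user):
  lvl0: tbl 0x17, slot 3 ⇒ 0x37007 (P1/RW1/US1/PS0)
  lvl1: tbl 0x37, slot 6 ⇒ 0x3B007 (P1/RW1/US1/PS0)
  lvl2: tbl 0x3B, slot 26 ⇒ 0x3C007 (P1/RW1/US1/PS0)
  lvl3: tbl 0x3C, slot 13 ⇒ 0x40007 (P1/RW1/US1/PS0)
  ⇒ phys 0x4069F  [4 reads]

Entries read for #2: 4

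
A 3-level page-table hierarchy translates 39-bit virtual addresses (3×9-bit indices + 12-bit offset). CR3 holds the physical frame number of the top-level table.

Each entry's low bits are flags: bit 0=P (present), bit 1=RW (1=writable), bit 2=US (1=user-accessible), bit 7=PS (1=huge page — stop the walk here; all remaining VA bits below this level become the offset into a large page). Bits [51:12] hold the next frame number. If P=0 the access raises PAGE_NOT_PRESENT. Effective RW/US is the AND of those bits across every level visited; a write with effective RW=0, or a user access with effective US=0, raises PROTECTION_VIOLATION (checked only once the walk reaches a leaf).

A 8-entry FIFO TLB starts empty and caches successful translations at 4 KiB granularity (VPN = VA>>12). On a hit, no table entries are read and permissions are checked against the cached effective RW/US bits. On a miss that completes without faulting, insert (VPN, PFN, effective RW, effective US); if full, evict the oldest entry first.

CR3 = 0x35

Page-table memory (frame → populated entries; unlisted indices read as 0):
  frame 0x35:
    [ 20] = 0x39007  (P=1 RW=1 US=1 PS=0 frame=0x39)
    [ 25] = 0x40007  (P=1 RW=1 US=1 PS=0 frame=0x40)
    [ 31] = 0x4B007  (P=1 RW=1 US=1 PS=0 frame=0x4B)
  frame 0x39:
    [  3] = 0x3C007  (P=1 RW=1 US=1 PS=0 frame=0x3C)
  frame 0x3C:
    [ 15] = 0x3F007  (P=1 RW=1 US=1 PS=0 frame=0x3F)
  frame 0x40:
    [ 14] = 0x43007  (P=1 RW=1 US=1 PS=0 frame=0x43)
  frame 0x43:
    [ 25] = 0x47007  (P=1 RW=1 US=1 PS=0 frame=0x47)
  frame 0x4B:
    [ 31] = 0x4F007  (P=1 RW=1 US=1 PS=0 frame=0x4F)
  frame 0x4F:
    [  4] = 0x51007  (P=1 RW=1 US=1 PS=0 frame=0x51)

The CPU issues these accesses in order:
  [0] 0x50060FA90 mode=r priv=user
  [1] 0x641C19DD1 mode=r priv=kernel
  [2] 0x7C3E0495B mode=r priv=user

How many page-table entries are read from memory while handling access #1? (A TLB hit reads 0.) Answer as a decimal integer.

Trace:
#0 VA=0x50060FA90 (r,user):
  lvl0: tbl 0x35, slot 20 ⇒ 0x39007 (P1/RW1/US1/PS0)
  lvl1: tbl 0x39, slot 3 ⇒ 0x3C007 (P1/RW1/US1/PS0)
  lvl2: tbl 0x3C, slot 15 ⇒ 0x3F007 (P1/RW1/US1/PS0)
  → PA=0x3FA90  (3 entries read)
#1 VA=0x641C19DD1 (r,kernel):
  lvl0: tbl 0x35, slot 25 ⇒ 0x40007 (P1/RW1/US1/PS0)
  lvl1: tbl 0x40, slot 14 ⇒ 0x43007 (P1/RW1/US1/PS0)
  lvl2: tbl 0x43, slot 25 ⇒ 0x47007 (P1/RW1/US1/PS0)
  → PA=0x47DD1  (3 entries read)
#2 VA=0x7C3E0495B (r,user):
  lvl0: tbl 0x35, slot 31 ⇒ 0x4B007 (P1/RW1/US1/PS0)
  lvl1: tbl 0x4B, slot 31 ⇒ 0x4F007 (P1/RW1/US1/PS0)
  lvl2: tbl 0x4F, slot 4 ⇒ 0x51007 (P1/RW1/US1/PS0)
  → PA=0x5195B  (3 entries read)

Entries read for #1: 3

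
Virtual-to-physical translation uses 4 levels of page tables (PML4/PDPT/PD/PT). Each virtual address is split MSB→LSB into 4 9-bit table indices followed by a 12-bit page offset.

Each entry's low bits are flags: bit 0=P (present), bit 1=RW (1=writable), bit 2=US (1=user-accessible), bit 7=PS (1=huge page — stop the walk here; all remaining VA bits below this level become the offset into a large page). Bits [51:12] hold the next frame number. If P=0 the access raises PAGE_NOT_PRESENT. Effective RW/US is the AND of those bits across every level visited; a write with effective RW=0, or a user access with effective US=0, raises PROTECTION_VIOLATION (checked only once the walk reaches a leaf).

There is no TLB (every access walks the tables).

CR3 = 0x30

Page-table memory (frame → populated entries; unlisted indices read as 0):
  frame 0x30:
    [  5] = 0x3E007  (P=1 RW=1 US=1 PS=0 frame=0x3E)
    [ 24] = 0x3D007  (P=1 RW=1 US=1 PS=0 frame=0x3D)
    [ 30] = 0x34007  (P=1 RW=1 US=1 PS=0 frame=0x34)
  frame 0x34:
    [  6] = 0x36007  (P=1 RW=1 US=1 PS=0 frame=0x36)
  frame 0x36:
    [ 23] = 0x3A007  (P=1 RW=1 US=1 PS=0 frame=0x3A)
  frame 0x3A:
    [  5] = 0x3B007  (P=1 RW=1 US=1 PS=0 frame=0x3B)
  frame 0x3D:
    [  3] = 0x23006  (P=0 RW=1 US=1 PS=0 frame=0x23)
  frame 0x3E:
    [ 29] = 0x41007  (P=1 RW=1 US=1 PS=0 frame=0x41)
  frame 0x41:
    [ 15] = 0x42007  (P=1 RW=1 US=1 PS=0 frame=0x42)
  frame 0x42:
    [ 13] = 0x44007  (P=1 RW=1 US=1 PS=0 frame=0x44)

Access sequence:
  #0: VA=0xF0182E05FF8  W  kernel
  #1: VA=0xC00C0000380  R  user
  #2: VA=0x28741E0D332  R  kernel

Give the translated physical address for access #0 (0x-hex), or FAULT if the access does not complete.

Per-access translation:
#0 VA=0xF0182E05FF8 (w,kernel):
  [0] read 0x30 idx=30: raw=0x34007 flags P=1 W=1 U=1 S=0
  [1] read 0x34 idx=6: raw=0x36007 flags P=1 W=1 U=1 S=0
  [2] read 0x36 idx=23: raw=0x3A007 flags P=1 W=1 U=1 S=0
  [3] read 0x3A idx=5: raw=0x3B007 flags P=1 W=1 U=1 S=0
  → PA=0x3BFF8  (4 entries read)
#1 VA=0xC00C0000380 (r,user):
  [0] read 0x30 idx=24: raw=0x3D007 flags P=1 W=1 U=1 S=0
  [1] read 0x3D idx=3: raw=0x23006 flags P=0 W=1 U=1 S=0
  ⇒ fault: PAGE_NOT_PRESENT  — 2 lookups
#2 VA=0x28741E0D332 (r,kernel):
  [0] read 0x30 idx=5: raw=0x3E007 flags P=1 W=1 U=1 S=0
  [1] read 0x3E idx=29: raw=0x41007 flags P=1 W=1 U=1 S=0
  [2] read 0x41 idx=15: raw=0x42007 flags P=1 W=1 U=1 S=0
  [3] read 0x42 idx=13: raw=0x44007 flags P=1 W=1 U=1 S=0
  → PA=0x44332  (4 entries read)

Access #0 PA: 0x3BFF8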